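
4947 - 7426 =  - 2479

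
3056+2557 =5613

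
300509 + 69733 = 370242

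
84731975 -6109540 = 78622435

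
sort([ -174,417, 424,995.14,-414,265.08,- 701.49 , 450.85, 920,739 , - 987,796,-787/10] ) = [-987, - 701.49, - 414,-174,-787/10,265.08,  417,424,450.85, 739,796,920,  995.14 ]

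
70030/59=70030/59 = 1186.95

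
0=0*66076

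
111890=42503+69387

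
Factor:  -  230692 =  - 2^2*7^2*11^1*107^1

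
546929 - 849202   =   -302273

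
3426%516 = 330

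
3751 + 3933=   7684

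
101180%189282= 101180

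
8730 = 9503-773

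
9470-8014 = 1456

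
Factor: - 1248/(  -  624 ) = 2 = 2^1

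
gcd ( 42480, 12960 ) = 720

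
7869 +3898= 11767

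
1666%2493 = 1666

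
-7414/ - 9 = 823 +7/9 = 823.78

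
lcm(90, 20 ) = 180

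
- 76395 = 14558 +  - 90953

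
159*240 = 38160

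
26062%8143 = 1633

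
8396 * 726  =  6095496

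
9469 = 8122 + 1347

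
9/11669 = 9/11669 = 0.00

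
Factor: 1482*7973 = 2^1*3^1*7^1*13^1*17^1*19^1 *67^1 = 11815986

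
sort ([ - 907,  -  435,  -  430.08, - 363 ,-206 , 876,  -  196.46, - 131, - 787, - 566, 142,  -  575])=[ -907, - 787,  -  575,-566, - 435 , - 430.08,- 363, - 206, -196.46, - 131,  142 , 876]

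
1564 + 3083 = 4647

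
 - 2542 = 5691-8233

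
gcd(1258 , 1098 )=2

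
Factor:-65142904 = -2^3*31^1*193^1*1361^1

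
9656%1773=791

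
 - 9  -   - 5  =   - 4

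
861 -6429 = -5568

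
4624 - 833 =3791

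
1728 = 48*36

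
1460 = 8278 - 6818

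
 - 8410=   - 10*841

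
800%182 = 72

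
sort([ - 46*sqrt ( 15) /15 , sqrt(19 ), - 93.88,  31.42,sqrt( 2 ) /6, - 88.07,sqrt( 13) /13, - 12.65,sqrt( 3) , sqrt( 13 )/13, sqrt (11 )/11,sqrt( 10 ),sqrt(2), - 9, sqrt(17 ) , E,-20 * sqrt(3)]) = [ - 93.88, - 88.07, - 20* sqrt(3 ), - 12.65, - 46* sqrt(15 ) /15, - 9,sqrt(2 )/6,sqrt ( 13 )/13, sqrt(13)/13 , sqrt(11 ) /11,sqrt(2), sqrt( 3 ), E, sqrt( 10),sqrt( 17),sqrt( 19),31.42 ]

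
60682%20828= 19026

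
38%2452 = 38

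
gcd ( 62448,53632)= 16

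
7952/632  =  994/79 = 12.58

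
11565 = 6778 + 4787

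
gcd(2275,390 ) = 65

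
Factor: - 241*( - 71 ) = 71^1*241^1 = 17111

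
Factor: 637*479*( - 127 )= - 7^2* 13^1 *127^1*479^1 = -38750621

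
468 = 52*9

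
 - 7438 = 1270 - 8708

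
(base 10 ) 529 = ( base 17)1E2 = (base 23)100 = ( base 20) 169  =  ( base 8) 1021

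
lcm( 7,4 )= 28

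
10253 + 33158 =43411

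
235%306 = 235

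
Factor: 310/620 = 2^( - 1) = 1/2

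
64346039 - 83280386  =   - 18934347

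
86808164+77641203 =164449367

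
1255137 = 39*32183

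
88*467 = 41096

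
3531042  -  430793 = 3100249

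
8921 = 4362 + 4559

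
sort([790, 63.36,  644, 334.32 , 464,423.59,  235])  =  [63.36, 235,334.32,423.59 , 464,  644, 790]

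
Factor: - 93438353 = -93438353^1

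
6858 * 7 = 48006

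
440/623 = 440/623 = 0.71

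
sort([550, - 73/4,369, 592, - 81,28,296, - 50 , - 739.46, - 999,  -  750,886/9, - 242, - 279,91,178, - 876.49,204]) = [ - 999, - 876.49 , - 750, - 739.46, -279, - 242, - 81, - 50, - 73/4,28,91,886/9,  178,204 , 296,369,550,592] 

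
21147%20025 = 1122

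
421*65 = 27365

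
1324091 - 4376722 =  - 3052631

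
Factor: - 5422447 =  - 179^1 * 30293^1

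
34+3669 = 3703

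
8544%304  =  32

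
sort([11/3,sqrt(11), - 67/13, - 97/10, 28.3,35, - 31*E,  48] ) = [ - 31*E, - 97/10, - 67/13,sqrt( 11 ), 11/3,  28.3,  35, 48 ] 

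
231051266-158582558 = 72468708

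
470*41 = 19270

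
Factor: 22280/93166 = 11140/46583 = 2^2*5^1 * 37^(-1) * 557^1 * 1259^ (- 1)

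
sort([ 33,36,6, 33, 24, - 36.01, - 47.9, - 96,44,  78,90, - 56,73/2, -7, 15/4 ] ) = [ - 96,  -  56, - 47.9,-36.01 ,-7, 15/4,6,24, 33,33,36, 73/2,  44, 78,90]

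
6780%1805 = 1365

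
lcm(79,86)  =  6794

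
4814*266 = 1280524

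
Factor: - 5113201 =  - 5113201^1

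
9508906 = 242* 39293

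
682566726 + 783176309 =1465743035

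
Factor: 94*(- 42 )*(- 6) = 2^3*3^2*7^1*47^1 = 23688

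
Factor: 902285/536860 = 2^(-2)*17^( -1)*181^1*997^1*1579^( - 1) = 180457/107372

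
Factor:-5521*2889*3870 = -2^1*3^5*5^1 *43^1*107^1*5521^1 = - 61727154030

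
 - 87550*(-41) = 3589550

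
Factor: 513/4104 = 2^( - 3 ) =1/8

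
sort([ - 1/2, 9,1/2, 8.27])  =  [ - 1/2 , 1/2, 8.27, 9 ]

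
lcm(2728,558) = 24552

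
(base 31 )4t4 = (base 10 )4747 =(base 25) 7em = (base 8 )11213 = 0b1001010001011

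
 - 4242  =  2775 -7017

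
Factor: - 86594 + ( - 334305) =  - 420899 = - 420899^1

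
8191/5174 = 8191/5174 =1.58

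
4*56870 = 227480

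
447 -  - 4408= 4855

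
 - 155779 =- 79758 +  - 76021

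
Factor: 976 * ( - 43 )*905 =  - 37981040 = -  2^4*5^1*43^1*61^1*181^1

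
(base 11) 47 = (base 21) 29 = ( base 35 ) 1G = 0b110011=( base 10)51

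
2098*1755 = 3681990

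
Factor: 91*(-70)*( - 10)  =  63700 = 2^2*5^2*7^2*13^1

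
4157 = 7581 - 3424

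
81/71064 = 3/2632 = 0.00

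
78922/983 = 80 + 282/983 = 80.29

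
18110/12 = 9055/6 = 1509.17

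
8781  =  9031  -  250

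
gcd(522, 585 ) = 9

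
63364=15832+47532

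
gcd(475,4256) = 19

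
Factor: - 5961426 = -2^1*3^1* 97^1*10243^1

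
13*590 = 7670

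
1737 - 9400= - 7663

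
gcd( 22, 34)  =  2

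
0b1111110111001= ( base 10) 8121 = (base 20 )1061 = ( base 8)17671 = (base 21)i8f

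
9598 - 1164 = 8434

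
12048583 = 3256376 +8792207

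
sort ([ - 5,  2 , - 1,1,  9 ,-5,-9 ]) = [ - 9, - 5  , - 5, - 1 , 1 , 2 , 9]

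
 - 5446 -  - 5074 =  - 372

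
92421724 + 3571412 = 95993136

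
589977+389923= 979900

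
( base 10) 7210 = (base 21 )g77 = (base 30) 80A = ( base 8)16052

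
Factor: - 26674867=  - 29^1*919823^1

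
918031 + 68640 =986671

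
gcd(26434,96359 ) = 1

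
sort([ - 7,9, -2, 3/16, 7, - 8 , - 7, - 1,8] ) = [- 8, - 7, - 7,  -  2,- 1 , 3/16, 7,8,  9 ] 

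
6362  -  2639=3723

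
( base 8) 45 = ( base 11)34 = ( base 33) 14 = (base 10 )37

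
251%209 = 42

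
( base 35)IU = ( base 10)660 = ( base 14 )352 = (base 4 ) 22110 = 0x294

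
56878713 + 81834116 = 138712829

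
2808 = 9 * 312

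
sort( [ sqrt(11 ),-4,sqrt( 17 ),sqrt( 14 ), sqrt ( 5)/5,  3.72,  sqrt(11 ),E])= [ - 4, sqrt( 5) /5, E,sqrt( 11 ),sqrt( 11 ), 3.72,  sqrt (14),  sqrt ( 17) ]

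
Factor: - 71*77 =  - 7^1*11^1*71^1=-5467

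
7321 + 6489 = 13810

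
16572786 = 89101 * 186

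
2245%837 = 571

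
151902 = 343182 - 191280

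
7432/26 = 3716/13 = 285.85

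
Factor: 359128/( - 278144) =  - 847/656 = - 2^(-4 )*7^1*11^2*41^( -1 )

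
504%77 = 42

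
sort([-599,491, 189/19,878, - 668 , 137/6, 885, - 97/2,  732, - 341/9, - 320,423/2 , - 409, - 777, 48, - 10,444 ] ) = [ - 777, - 668,-599, - 409, - 320, - 97/2,- 341/9 , - 10,189/19, 137/6,48,423/2, 444,491,732, 878,885 ] 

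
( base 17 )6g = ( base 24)4M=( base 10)118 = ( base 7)226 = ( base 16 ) 76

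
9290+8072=17362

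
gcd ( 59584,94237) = 1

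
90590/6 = 15098 + 1/3 = 15098.33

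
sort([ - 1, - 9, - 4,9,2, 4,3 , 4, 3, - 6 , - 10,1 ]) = [ - 10, - 9, - 6, - 4, - 1,  1,2,3,3, 4,4,9]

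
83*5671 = 470693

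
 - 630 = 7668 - 8298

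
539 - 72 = 467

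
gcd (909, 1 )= 1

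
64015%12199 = 3020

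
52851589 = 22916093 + 29935496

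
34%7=6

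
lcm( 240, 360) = 720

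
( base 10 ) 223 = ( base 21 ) ad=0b11011111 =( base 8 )337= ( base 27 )87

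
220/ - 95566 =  - 110/47783 = - 0.00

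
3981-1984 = 1997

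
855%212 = 7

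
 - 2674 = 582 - 3256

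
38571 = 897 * 43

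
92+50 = 142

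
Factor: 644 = 2^2*7^1*23^1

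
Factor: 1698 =2^1 *3^1* 283^1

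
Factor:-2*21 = -2^1*3^1*7^1 = - 42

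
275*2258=620950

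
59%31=28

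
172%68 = 36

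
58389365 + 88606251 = 146995616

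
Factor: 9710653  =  19^1 * 511087^1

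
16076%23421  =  16076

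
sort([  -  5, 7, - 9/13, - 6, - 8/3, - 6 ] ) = [ - 6, - 6,-5, - 8/3,- 9/13, 7 ] 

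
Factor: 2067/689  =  3^1 = 3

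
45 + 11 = 56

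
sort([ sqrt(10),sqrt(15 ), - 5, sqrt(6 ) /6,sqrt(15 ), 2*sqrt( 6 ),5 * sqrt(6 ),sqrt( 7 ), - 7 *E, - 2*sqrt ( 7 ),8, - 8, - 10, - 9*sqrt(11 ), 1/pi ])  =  [-9*sqrt( 11 ),- 7*E,  -  10, - 8,  -  2*sqrt(7 ), - 5,1/pi,sqrt(6 ) /6,sqrt(7), sqrt( 10),sqrt(15),sqrt( 15), 2*sqrt(6),  8, 5*sqrt(6 )]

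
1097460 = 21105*52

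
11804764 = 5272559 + 6532205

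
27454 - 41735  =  -14281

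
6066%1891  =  393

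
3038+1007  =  4045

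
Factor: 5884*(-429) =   -  2^2*3^1*11^1*13^1 * 1471^1=- 2524236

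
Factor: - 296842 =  - 2^1*7^2 * 13^1*233^1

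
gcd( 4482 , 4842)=18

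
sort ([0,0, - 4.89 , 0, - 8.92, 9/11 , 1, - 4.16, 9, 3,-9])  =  [ - 9 , - 8.92, - 4.89, - 4.16 , 0 , 0,0,9/11, 1, 3,9]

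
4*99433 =397732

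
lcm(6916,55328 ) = 55328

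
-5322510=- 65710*81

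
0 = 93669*0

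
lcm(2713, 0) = 0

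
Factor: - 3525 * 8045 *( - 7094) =2^1*3^1 * 5^3*47^1*1609^1 *3547^1  =  201176085750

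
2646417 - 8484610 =-5838193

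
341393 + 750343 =1091736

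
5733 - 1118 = 4615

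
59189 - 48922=10267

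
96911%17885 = 7486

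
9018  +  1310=10328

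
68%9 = 5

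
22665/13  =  1743 + 6/13 =1743.46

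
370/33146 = 185/16573 = 0.01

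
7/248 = 7/248 = 0.03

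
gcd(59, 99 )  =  1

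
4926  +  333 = 5259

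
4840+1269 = 6109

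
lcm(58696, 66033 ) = 528264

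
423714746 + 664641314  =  1088356060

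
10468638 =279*37522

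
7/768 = 7/768 = 0.01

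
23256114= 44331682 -21075568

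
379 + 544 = 923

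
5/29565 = 1/5913 = 0.00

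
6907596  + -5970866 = 936730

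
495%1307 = 495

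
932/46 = 20 + 6/23 = 20.26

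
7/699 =7/699=0.01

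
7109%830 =469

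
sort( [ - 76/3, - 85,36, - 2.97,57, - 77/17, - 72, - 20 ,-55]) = [ - 85, - 72, - 55, - 76/3, - 20, - 77/17,  -  2.97, 36,  57]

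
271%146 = 125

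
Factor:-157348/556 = - 283^1 = - 283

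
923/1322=923/1322= 0.70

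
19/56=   19/56 = 0.34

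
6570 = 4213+2357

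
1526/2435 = 1526/2435 = 0.63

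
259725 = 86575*3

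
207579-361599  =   - 154020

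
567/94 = 6 + 3/94 =6.03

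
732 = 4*183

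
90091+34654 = 124745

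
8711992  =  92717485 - 84005493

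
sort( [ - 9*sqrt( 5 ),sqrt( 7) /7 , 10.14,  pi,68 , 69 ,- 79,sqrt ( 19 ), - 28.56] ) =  [ - 79, - 28.56 ,-9*sqrt(5 ), sqrt( 7 )/7, pi , sqrt (19 ),  10.14,68, 69] 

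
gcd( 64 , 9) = 1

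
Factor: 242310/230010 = 197/187 = 11^( - 1)*17^( - 1 )*197^1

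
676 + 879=1555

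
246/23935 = 246/23935 = 0.01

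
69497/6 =11582 + 5/6=11582.83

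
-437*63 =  - 27531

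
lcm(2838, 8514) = 8514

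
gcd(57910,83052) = 2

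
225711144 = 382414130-156702986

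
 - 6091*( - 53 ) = 322823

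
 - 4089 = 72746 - 76835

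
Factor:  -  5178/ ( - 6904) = 3/4=   2^( - 2) * 3^1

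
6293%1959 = 416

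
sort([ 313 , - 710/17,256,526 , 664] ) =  [ - 710/17, 256, 313,526, 664 ]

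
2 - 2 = 0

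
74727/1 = 74727 = 74727.00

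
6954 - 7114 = -160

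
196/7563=196/7563  =  0.03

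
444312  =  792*561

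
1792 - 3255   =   - 1463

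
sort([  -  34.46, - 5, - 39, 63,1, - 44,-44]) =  [ - 44, - 44,  -  39, - 34.46, - 5 , 1, 63]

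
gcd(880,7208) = 8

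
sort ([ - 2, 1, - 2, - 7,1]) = [-7,-2, - 2, 1, 1 ] 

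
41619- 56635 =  - 15016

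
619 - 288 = 331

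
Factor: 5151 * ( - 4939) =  -25440789= - 3^1*11^1 * 17^1 *101^1*449^1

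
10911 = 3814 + 7097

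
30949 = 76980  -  46031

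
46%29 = 17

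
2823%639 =267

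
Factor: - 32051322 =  - 2^1 * 3^3*29^1*97^1*211^1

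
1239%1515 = 1239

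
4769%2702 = 2067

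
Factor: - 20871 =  - 3^3*773^1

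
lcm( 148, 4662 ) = 9324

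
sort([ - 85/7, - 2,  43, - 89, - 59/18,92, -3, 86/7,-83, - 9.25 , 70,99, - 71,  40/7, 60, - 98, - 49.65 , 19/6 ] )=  [-98,-89, - 83 , - 71, - 49.65, - 85/7, - 9.25, - 59/18, - 3, - 2,  19/6,40/7,86/7,43, 60,  70,92,  99 ] 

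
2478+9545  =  12023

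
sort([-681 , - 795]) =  [ - 795, - 681] 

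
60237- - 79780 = 140017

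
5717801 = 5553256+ 164545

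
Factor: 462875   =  5^3*7^1*23^2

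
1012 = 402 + 610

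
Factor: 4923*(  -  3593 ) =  - 17688339 = -3^2*547^1*3593^1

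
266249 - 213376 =52873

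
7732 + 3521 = 11253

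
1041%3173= 1041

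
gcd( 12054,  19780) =2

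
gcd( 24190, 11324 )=2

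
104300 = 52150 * 2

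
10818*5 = 54090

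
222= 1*222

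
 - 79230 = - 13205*6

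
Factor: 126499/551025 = 3^(-2)*5^ ( - 2)*31^( - 1)*79^( - 1)*126499^1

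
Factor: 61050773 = 7^1 * 8721539^1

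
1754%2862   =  1754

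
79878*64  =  5112192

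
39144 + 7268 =46412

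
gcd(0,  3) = 3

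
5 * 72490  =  362450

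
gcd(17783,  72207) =1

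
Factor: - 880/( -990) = 8/9 = 2^3*3^ ( - 2) 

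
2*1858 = 3716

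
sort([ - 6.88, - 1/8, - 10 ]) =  [ - 10, - 6.88, - 1/8 ] 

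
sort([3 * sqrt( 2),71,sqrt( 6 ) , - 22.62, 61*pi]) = [ - 22.62,sqrt(6 ) , 3*sqrt(2),71,61*pi ]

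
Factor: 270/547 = 2^1 *3^3*5^1 * 547^(  -  1 )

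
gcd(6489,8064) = 63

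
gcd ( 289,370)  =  1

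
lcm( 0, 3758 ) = 0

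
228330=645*354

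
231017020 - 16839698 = 214177322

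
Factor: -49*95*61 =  - 5^1*7^2 * 19^1*61^1 = - 283955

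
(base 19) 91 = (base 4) 2230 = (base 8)254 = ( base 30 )5M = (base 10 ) 172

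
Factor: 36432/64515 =2^4*3^1*5^( - 1)*17^(-1) = 48/85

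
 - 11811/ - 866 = 13 + 553/866 = 13.64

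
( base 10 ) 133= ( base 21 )67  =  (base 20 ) 6D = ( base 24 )5d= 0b10000101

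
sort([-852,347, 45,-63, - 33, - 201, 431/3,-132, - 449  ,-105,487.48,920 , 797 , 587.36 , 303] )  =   [ - 852,-449,-201,-132, - 105, - 63, - 33 , 45, 431/3, 303  ,  347,487.48,587.36,797,920 ]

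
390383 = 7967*49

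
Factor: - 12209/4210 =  - 29/10 = -  2^( - 1)*5^( - 1)*29^1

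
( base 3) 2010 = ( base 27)23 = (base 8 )71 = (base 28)21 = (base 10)57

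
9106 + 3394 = 12500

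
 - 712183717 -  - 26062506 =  - 686121211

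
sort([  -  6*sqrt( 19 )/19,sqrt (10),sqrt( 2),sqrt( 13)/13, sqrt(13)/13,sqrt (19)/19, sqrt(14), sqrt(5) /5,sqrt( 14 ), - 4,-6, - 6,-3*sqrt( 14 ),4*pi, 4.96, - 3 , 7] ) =[ - 3*sqrt( 14), - 6 , - 6, - 4, - 3, - 6*sqrt ( 19)/19 , sqrt( 19)/19,sqrt (13 ) /13 , sqrt(13)/13,sqrt (5)/5,sqrt(2),sqrt( 10), sqrt ( 14),sqrt(14), 4.96,7,4*pi]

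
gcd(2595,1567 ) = 1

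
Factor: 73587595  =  5^1*71^1*97^1*2137^1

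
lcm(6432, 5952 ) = 398784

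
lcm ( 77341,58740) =4640460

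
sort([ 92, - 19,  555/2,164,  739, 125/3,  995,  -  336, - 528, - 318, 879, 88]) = [ - 528, - 336, - 318 , - 19, 125/3, 88,  92, 164,555/2,  739, 879, 995]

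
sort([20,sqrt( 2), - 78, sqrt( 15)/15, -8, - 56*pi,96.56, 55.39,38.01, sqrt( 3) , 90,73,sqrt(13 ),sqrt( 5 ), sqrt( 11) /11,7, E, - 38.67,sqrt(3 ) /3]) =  [ - 56*pi, - 78, - 38.67, - 8,sqrt(15 ) /15 , sqrt( 11) /11, sqrt(3)/3,sqrt( 2),sqrt( 3), sqrt( 5 ) , E,sqrt ( 13),7,  20,38.01,55.39,  73, 90,96.56]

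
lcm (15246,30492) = 30492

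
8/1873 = 8/1873 = 0.00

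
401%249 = 152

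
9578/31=9578/31=308.97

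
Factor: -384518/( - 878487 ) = 2^1*3^(-1) * 103^ (-1) * 2843^( - 1)*192259^1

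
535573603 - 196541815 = 339031788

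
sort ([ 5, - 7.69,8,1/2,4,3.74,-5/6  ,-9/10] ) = [ -7.69, - 9/10,-5/6,1/2,3.74, 4,  5,8]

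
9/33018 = 3/11006 = 0.00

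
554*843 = 467022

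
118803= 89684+29119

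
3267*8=26136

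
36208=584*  62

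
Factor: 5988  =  2^2*3^1 *499^1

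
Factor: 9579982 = 2^1*4789991^1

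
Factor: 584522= 2^1 * 23^1*97^1*131^1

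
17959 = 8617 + 9342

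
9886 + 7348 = 17234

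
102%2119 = 102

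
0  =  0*88353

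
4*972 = 3888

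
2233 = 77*29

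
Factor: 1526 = 2^1*7^1*109^1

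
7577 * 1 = 7577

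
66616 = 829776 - 763160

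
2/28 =1/14 = 0.07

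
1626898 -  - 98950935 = 100577833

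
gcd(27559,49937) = 1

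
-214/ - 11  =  214/11  =  19.45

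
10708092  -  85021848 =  - 74313756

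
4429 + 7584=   12013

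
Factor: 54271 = 7^1 * 7753^1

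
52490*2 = 104980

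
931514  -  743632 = 187882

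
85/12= 7 + 1/12= 7.08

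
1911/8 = 238 +7/8 = 238.88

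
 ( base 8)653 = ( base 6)1551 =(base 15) 1D7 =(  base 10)427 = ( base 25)h2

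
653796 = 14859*44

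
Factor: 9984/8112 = 16/13 = 2^4*13^ ( - 1)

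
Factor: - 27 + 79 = 52 = 2^2*13^1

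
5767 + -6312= - 545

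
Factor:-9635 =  - 5^1*41^1 * 47^1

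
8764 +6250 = 15014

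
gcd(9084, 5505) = 3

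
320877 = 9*35653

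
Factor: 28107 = 3^4*347^1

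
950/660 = 95/66 = 1.44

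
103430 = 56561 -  - 46869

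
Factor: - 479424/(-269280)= 2^1*3^(-1)*5^(-1)*17^(  -  1)*227^1 =454/255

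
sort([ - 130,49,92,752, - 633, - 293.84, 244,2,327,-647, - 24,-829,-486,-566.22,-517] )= [ - 829,-647, - 633,- 566.22,- 517, - 486 ,  -  293.84, - 130, - 24,2,49,92, 244,327,752 ] 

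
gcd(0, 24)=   24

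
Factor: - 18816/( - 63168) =14/47=2^1 *7^1*47^( - 1) 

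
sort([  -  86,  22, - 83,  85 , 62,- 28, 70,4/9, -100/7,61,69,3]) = [ - 86, - 83 ,  -  28,  -  100/7,4/9, 3,22,61,62,69 , 70,85 ] 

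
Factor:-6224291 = - 569^1*10939^1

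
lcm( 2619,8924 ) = 240948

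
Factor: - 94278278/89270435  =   - 2^1*5^ ( - 1)* 17854087^( - 1 )*47139139^1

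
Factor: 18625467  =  3^1*7^1*37^1*23971^1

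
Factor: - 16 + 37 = 21 = 3^1*7^1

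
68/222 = 34/111 = 0.31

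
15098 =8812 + 6286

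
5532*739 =4088148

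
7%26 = 7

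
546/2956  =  273/1478 = 0.18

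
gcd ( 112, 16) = 16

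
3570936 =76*46986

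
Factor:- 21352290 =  - 2^1*3^1 *5^1* 733^1*971^1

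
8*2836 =22688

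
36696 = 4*9174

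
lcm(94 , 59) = 5546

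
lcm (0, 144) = 0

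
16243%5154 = 781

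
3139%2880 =259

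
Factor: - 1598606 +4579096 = 2980490=   2^1 * 5^1* 298049^1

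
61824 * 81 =5007744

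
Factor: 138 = 2^1*3^1 * 23^1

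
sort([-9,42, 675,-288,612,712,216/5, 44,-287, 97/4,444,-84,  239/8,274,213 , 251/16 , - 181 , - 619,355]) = [  -  619, - 288, - 287,-181,-84, - 9,251/16, 97/4,239/8,42,216/5, 44, 213,274,355,444,612,675, 712]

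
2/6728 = 1/3364 = 0.00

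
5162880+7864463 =13027343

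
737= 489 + 248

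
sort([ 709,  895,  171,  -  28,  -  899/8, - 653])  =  [ - 653,-899/8 , - 28, 171,709, 895 ]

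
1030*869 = 895070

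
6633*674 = 4470642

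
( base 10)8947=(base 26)d63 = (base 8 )21363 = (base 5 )241242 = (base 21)k61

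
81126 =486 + 80640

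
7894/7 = 7894/7= 1127.71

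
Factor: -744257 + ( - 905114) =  - 1649371= - 19^1*47^1 *1847^1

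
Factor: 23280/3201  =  80/11 = 2^4*5^1*11^( - 1) 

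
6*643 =3858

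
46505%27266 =19239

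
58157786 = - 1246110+59403896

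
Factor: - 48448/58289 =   -  2^6*7^( -1 ) * 11^( - 1 ) = - 64/77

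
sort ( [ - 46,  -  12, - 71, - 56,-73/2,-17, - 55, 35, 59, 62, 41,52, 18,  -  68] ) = [  -  71, - 68, -56, - 55, - 46, - 73/2,-17, - 12, 18, 35,41,52, 59 , 62 ]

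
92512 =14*6608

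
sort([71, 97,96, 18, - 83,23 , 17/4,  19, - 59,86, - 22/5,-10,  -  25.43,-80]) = [ - 83,-80, - 59, - 25.43, - 10,-22/5, 17/4,18,  19, 23, 71,86,96, 97 ]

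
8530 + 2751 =11281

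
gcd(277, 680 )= 1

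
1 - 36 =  - 35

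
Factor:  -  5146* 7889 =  - 40596794 = -2^1 * 7^3*23^1*31^1 * 83^1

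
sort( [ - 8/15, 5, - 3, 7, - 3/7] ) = [ - 3, - 8/15, - 3/7,5, 7 ] 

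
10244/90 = 5122/45 = 113.82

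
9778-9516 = 262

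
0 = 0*697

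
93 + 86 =179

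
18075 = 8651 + 9424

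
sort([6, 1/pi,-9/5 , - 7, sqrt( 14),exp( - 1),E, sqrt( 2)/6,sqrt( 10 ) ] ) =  [ - 7,-9/5, sqrt( 2)/6,1/pi, exp ( - 1 ),  E,sqrt( 10), sqrt(14 ), 6 ]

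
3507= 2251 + 1256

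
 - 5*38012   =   - 190060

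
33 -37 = -4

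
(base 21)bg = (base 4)3313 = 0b11110111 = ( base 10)247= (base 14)139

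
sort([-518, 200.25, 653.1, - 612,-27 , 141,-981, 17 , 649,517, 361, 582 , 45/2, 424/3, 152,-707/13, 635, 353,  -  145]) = [ - 981,-612,-518, - 145,-707/13,-27, 17,45/2, 141 , 424/3, 152, 200.25 , 353 , 361,517,582,635  ,  649, 653.1]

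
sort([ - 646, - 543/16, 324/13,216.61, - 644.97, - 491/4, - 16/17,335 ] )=[ - 646, - 644.97,  -  491/4, - 543/16, - 16/17, 324/13,216.61,335 ]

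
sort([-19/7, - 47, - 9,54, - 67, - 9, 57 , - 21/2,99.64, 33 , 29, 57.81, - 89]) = [ - 89, -67, - 47, - 21/2,  -  9, - 9, - 19/7, 29,33, 54,57, 57.81,99.64]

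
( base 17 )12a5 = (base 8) 13042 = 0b1011000100010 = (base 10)5666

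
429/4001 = 429/4001 = 0.11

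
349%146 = 57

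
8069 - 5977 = 2092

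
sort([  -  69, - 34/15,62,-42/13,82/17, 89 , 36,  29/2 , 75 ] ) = [ - 69,  -  42/13,-34/15, 82/17,29/2  ,  36,62, 75,89 ]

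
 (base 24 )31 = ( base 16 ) 49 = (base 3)2201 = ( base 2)1001001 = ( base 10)73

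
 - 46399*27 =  - 1252773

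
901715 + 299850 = 1201565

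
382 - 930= - 548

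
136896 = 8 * 17112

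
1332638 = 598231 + 734407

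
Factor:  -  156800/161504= -100/103= - 2^2 * 5^2 * 103^( - 1)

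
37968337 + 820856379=858824716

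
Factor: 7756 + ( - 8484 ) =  - 2^3 * 7^1*13^1 = -  728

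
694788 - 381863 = 312925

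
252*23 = 5796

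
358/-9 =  - 358/9=- 39.78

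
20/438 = 10/219 = 0.05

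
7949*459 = 3648591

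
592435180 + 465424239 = 1057859419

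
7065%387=99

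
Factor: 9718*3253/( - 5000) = -15806327/2500 = - 2^( - 2)*5^(-4)*43^1*113^1 * 3253^1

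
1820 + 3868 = 5688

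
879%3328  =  879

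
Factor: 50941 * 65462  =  3334699742  =  2^1 * 11^2 * 71^1*421^1 * 461^1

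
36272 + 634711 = 670983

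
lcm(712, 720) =64080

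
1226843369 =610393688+616449681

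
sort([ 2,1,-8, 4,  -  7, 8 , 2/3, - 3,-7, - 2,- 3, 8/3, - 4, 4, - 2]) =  [ - 8, - 7,  -  7, - 4, - 3 , - 3, - 2, - 2,2/3, 1, 2,8/3, 4,4 , 8 ] 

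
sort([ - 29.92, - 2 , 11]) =[-29.92, - 2,11]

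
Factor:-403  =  -13^1*31^1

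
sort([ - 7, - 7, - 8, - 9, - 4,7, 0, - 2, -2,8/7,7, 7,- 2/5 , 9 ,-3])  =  [ - 9, - 8, - 7, - 7,-4, - 3,- 2,-2,  -  2/5, 0,8/7,7,  7,7, 9]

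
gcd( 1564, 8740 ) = 92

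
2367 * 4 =9468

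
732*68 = 49776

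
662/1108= 331/554=0.60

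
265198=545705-280507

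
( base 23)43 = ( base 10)95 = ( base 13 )74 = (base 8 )137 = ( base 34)2R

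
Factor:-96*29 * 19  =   - 2^5*3^1*19^1*29^1 = - 52896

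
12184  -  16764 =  - 4580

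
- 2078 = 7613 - 9691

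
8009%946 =441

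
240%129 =111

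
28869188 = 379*76172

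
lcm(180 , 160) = 1440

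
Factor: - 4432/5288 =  - 554/661 =- 2^1*277^1 *661^( - 1 ) 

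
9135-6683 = 2452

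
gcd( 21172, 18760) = 268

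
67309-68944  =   - 1635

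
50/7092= 25/3546 = 0.01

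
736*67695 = 49823520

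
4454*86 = 383044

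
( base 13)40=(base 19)2e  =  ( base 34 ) 1I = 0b110100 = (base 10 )52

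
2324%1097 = 130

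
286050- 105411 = 180639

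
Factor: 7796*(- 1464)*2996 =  - 34194378624 = - 2^7*3^1*7^1*61^1 * 107^1*1949^1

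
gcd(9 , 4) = 1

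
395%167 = 61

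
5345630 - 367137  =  4978493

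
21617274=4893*4418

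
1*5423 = 5423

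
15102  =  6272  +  8830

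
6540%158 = 62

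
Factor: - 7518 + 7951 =433 = 433^1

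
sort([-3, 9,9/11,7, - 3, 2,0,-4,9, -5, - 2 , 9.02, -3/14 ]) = [ - 5,-4,-3,- 3, - 2, - 3/14  ,  0,9/11,2 , 7,9 , 9,9.02 ]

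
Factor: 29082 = 2^1*3^1 * 37^1 * 131^1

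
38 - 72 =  - 34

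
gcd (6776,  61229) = 7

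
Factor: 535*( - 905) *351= - 3^3*5^2*13^1*107^1*181^1 = - 169945425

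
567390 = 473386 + 94004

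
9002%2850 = 452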